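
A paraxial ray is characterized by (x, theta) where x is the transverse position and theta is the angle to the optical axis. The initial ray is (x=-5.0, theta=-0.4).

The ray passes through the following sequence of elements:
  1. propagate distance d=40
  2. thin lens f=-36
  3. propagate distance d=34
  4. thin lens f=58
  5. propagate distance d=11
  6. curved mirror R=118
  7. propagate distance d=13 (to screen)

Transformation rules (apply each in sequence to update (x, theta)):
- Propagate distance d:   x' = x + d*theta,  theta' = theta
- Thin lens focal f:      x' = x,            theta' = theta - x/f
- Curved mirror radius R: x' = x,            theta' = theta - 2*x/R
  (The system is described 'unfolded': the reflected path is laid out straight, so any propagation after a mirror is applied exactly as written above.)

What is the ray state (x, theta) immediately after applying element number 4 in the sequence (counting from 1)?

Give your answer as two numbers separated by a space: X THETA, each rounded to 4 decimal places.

Answer: -54.4333 -0.0448

Derivation:
Initial: x=-5.0000 theta=-0.4000
After 1 (propagate distance d=40): x=-21.0000 theta=-0.4000
After 2 (thin lens f=-36): x=-21.0000 theta=-59/60 (≈-0.9833)
After 3 (propagate distance d=34): x=-1633/30 (≈-54.4333) theta=-59/60 (≈-0.9833)
After 4 (thin lens f=58): x=-1633/30 (≈-54.4333) theta=-13/290 (≈-0.0448)
Rounded to 4 decimal places: x = -54.4333, theta = -0.0448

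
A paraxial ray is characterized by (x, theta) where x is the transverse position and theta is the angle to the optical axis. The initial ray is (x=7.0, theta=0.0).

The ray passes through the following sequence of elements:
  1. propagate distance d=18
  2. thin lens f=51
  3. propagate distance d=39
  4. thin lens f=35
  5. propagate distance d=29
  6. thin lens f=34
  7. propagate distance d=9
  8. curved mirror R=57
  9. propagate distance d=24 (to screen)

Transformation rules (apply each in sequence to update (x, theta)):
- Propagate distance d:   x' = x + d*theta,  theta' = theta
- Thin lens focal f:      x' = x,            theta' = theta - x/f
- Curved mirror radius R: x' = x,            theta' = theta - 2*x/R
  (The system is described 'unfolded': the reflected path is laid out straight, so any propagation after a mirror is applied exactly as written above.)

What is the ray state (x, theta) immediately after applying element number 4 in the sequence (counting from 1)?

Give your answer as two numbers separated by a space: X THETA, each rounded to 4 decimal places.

Answer: 1.6471 -0.1843

Derivation:
Initial: x=7.0000 theta=0.0000
After 1 (propagate distance d=18): x=7.0000 theta=0.0000
After 2 (thin lens f=51): x=7.0000 theta=-7/51 (≈-0.1373)
After 3 (propagate distance d=39): x=28/17 (≈1.6471) theta=-7/51 (≈-0.1373)
After 4 (thin lens f=35): x=28/17 (≈1.6471) theta=-47/255 (≈-0.1843)
Rounded to 4 decimal places: x = 1.6471, theta = -0.1843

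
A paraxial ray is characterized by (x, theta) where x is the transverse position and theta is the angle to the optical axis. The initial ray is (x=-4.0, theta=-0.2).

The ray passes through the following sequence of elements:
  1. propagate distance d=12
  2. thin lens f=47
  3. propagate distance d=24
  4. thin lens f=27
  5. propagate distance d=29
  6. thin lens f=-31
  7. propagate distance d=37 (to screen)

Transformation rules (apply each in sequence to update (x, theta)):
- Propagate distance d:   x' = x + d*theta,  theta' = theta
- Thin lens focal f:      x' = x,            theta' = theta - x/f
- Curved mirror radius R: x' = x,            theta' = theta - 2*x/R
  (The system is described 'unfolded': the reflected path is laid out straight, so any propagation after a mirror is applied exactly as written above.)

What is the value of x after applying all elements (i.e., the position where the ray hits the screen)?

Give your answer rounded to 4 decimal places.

Initial: x=-4.0000 theta=-0.2000
After 1 (propagate distance d=12): x=-6.4000 theta=-0.2000
After 2 (thin lens f=47): x=-6.4000 theta=-3/47 (≈-0.0638)
After 3 (propagate distance d=24): x=-1864/235 (≈-7.9319) theta=-3/47 (≈-0.0638)
After 4 (thin lens f=27): x=-1864/235 (≈-7.9319) theta=1459/6345 (≈0.2299)
After 5 (propagate distance d=29): x=-8017/6345 (≈-1.2635) theta=1459/6345 (≈0.2299)
After 6 (thin lens f=-31): x=-8017/6345 (≈-1.2635) theta=12404/65565 (≈0.1892)
After 7 (propagate distance d=37 (to screen)): x=1128317/196695 (≈5.7364) theta=12404/65565 (≈0.1892)
Rounded to 4 decimal places: x = 5.7364

Answer: 5.7364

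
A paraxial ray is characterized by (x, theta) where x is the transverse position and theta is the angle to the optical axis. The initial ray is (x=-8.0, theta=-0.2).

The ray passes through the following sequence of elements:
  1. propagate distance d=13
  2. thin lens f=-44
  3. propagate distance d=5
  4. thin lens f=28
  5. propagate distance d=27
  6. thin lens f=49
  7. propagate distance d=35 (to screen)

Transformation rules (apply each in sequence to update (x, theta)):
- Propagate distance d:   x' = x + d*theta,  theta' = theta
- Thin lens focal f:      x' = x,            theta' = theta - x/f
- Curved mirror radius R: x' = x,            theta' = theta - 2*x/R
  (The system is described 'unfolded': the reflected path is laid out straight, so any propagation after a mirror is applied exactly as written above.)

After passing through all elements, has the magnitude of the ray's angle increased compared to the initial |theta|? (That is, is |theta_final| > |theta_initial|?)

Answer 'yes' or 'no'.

Initial: x=-8.0000 theta=-0.2000
After 1 (propagate distance d=13): x=-10.6000 theta=-0.2000
After 2 (thin lens f=-44): x=-10.6000 theta=-97/220 (≈-0.4409)
After 3 (propagate distance d=5): x=-2817/220 (≈-12.8045) theta=-97/220 (≈-0.4409)
After 4 (thin lens f=28): x=-2817/220 (≈-12.8045) theta=101/6160 (≈0.0164)
After 5 (propagate distance d=27): x=-76149/6160 (≈-12.3619) theta=101/6160 (≈0.0164)
After 6 (thin lens f=49): x=-76149/6160 (≈-12.3619) theta=40549/150920 (≈0.2687)
After 7 (propagate distance d=35 (to screen)): x=-127553/43120 (≈-2.9581) theta=40549/150920 (≈0.2687)
|theta_initial|=0.2000 |theta_final|=40549/150920 (≈0.2687) -> increased

Answer: yes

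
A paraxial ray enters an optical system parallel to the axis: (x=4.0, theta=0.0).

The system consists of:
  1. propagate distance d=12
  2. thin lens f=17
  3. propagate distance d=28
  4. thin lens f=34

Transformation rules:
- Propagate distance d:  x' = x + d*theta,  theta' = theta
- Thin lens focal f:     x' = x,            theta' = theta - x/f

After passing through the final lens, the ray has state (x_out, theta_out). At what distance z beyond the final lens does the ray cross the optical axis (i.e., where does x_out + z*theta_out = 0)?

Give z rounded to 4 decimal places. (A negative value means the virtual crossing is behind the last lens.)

Initial: x=4.0000 theta=0.0000
After 1 (propagate distance d=12): x=4.0000 theta=0.0000
After 2 (thin lens f=17): x=4.0000 theta=-4/17 (≈-0.2353)
After 3 (propagate distance d=28): x=-44/17 (≈-2.5882) theta=-4/17 (≈-0.2353)
After 4 (thin lens f=34): x=-44/17 (≈-2.5882) theta=-46/289 (≈-0.1592)
z_focus = -x_out/theta_out = -(-44/17)/(-46/289) = -374/23 ≈ -16.2609
Rounded to 4 decimal places: z = -16.2609

Answer: -16.2609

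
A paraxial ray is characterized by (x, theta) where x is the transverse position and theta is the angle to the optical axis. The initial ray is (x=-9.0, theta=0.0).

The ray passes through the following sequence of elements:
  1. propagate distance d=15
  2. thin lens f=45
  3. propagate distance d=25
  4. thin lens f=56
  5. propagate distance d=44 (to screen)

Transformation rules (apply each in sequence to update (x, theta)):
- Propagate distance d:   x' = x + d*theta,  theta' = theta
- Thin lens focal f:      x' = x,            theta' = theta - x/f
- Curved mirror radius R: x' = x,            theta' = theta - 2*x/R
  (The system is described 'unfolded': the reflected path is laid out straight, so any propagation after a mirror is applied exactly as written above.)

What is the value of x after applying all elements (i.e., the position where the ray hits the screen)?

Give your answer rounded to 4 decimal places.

Answer: 7.9429

Derivation:
Initial: x=-9.0000 theta=0.0000
After 1 (propagate distance d=15): x=-9.0000 theta=0.0000
After 2 (thin lens f=45): x=-9.0000 theta=0.2000
After 3 (propagate distance d=25): x=-4.0000 theta=0.2000
After 4 (thin lens f=56): x=-4.0000 theta=19/70 (≈0.2714)
After 5 (propagate distance d=44 (to screen)): x=278/35 (≈7.9429) theta=19/70 (≈0.2714)
Rounded to 4 decimal places: x = 7.9429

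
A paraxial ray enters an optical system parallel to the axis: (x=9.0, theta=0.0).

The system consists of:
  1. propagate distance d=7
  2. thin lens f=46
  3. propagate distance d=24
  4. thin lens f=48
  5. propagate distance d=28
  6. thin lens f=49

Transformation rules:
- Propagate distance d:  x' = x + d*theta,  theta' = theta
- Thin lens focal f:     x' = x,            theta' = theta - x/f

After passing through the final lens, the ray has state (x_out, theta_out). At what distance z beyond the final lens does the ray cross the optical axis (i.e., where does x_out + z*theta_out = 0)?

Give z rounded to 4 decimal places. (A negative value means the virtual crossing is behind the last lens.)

Initial: x=9.0000 theta=0.0000
After 1 (propagate distance d=7): x=9.0000 theta=0.0000
After 2 (thin lens f=46): x=9.0000 theta=-9/46 (≈-0.1957)
After 3 (propagate distance d=24): x=99/23 (≈4.3043) theta=-9/46 (≈-0.1957)
After 4 (thin lens f=48): x=99/23 (≈4.3043) theta=-105/368 (≈-0.2853)
After 5 (propagate distance d=28): x=-339/92 (≈-3.6848) theta=-105/368 (≈-0.2853)
After 6 (thin lens f=49): x=-339/92 (≈-3.6848) theta=-3789/18032 (≈-0.2101)
z_focus = -x_out/theta_out = -(-339/92)/(-3789/18032) = -22148/1263 ≈ -17.5360
Rounded to 4 decimal places: z = -17.5360

Answer: -17.5360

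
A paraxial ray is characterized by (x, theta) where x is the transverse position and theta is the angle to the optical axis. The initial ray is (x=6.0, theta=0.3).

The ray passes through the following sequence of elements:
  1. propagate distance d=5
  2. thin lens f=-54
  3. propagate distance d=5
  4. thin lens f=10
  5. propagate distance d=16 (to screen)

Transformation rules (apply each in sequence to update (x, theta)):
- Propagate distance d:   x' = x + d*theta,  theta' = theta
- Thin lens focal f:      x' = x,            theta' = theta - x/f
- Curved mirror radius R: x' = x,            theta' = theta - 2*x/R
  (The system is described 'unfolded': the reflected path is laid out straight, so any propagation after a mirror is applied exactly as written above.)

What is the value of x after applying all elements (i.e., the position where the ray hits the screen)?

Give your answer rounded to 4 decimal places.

Answer: 1.2056

Derivation:
Initial: x=6.0000 theta=0.3000
After 1 (propagate distance d=5): x=7.5000 theta=0.3000
After 2 (thin lens f=-54): x=7.5000 theta=79/180 (≈0.4389)
After 3 (propagate distance d=5): x=349/36 (≈9.6944) theta=79/180 (≈0.4389)
After 4 (thin lens f=10): x=349/36 (≈9.6944) theta=-191/360 (≈-0.5306)
After 5 (propagate distance d=16 (to screen)): x=217/180 (≈1.2056) theta=-191/360 (≈-0.5306)
Rounded to 4 decimal places: x = 1.2056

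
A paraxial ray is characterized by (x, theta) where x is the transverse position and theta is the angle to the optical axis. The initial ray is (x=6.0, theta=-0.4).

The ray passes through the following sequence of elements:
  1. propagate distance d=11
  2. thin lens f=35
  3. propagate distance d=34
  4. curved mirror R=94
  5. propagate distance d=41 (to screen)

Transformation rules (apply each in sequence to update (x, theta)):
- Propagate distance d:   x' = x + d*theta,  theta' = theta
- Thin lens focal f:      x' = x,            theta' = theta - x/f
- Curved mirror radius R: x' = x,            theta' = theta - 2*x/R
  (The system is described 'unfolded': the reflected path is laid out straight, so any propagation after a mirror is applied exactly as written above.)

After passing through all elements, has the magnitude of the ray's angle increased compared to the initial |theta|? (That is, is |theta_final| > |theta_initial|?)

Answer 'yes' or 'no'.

Answer: no

Derivation:
Initial: x=6.0000 theta=-0.4000
After 1 (propagate distance d=11): x=1.6000 theta=-0.4000
After 2 (thin lens f=35): x=1.6000 theta=-78/175 (≈-0.4457)
After 3 (propagate distance d=34): x=-2372/175 (≈-13.5543) theta=-78/175 (≈-0.4457)
After 4 (curved mirror R=94): x=-2372/175 (≈-13.5543) theta=-1294/8225 (≈-0.1573)
After 5 (propagate distance d=41 (to screen)): x=-164538/8225 (≈-20.0046) theta=-1294/8225 (≈-0.1573)
|theta_initial|=0.4000 |theta_final|=1294/8225 (≈0.1573) -> not increased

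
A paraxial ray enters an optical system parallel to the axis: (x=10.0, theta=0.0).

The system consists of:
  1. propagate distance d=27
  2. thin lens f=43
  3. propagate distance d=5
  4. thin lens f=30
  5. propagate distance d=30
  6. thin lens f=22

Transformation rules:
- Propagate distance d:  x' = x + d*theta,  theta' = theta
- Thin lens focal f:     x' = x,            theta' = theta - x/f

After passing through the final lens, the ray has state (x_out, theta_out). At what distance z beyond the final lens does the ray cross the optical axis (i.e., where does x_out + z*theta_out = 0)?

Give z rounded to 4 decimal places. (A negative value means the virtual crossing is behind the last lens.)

Initial: x=10.0000 theta=0.0000
After 1 (propagate distance d=27): x=10.0000 theta=0.0000
After 2 (thin lens f=43): x=10.0000 theta=-10/43 (≈-0.2326)
After 3 (propagate distance d=5): x=380/43 (≈8.8372) theta=-10/43 (≈-0.2326)
After 4 (thin lens f=30): x=380/43 (≈8.8372) theta=-68/129 (≈-0.5271)
After 5 (propagate distance d=30): x=-300/43 (≈-6.9767) theta=-68/129 (≈-0.5271)
After 6 (thin lens f=22): x=-300/43 (≈-6.9767) theta=-298/1419 (≈-0.2100)
z_focus = -x_out/theta_out = -(-300/43)/(-298/1419) = -4950/149 ≈ -33.2215
Rounded to 4 decimal places: z = -33.2215

Answer: -33.2215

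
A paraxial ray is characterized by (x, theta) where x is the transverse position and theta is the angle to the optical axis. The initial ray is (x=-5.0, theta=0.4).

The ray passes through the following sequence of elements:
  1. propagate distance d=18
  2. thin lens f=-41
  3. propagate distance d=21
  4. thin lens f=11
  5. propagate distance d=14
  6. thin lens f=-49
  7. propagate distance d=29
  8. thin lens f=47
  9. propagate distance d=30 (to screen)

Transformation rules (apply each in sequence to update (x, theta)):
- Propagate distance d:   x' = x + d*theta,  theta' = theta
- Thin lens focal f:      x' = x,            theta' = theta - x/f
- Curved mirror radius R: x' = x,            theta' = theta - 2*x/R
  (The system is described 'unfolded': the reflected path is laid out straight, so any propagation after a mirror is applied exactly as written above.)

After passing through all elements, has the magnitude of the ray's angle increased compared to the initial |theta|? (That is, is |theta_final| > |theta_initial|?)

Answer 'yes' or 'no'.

Initial: x=-5.0000 theta=0.4000
After 1 (propagate distance d=18): x=2.2000 theta=0.4000
After 2 (thin lens f=-41): x=2.2000 theta=93/205 (≈0.4537)
After 3 (propagate distance d=21): x=2404/205 (≈11.7268) theta=93/205 (≈0.4537)
After 4 (thin lens f=11): x=2404/205 (≈11.7268) theta=-1381/2255 (≈-0.6124)
After 5 (propagate distance d=14): x=1422/451 (≈3.1530) theta=-1381/2255 (≈-0.6124)
After 6 (thin lens f=-49): x=1422/451 (≈3.1530) theta=-60559/110495 (≈-0.5481)
After 7 (propagate distance d=29): x=-1407821/110495 (≈-12.7410) theta=-60559/110495 (≈-0.5481)
After 8 (thin lens f=47): x=-1407821/110495 (≈-12.7410) theta=-1438452/5193265 (≈-0.2770)
After 9 (propagate distance d=30 (to screen)): x=-109321147/5193265 (≈-21.0506) theta=-1438452/5193265 (≈-0.2770)
|theta_initial|=0.4000 |theta_final|=1438452/5193265 (≈0.2770) -> not increased

Answer: no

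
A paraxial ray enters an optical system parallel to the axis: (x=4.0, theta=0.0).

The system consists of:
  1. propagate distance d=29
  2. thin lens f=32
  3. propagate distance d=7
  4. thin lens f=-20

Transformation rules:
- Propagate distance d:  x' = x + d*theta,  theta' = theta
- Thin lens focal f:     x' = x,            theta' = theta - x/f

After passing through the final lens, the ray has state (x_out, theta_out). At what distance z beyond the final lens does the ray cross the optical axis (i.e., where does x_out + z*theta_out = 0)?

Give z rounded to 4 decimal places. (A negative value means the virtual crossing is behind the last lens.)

Answer: -100.0000

Derivation:
Initial: x=4.0000 theta=0.0000
After 1 (propagate distance d=29): x=4.0000 theta=0.0000
After 2 (thin lens f=32): x=4.0000 theta=-0.1250
After 3 (propagate distance d=7): x=3.1250 theta=-0.1250
After 4 (thin lens f=-20): x=3.1250 theta=1/32 (≈0.0313)
z_focus = -x_out/theta_out = -(3.1250)/(1/32) = -100.0000
Rounded to 4 decimal places: z = -100.0000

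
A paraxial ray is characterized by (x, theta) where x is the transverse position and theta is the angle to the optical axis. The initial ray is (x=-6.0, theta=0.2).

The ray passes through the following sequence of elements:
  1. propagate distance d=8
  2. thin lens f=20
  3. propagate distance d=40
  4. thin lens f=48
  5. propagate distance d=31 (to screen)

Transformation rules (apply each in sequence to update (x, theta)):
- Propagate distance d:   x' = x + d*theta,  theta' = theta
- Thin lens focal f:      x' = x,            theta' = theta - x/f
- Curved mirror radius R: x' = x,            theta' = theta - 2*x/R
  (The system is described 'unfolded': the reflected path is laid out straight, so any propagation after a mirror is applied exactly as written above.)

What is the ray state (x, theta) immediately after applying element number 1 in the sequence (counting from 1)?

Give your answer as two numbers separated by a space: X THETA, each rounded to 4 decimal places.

Initial: x=-6.0000 theta=0.2000
After 1 (propagate distance d=8): x=-4.4000 theta=0.2000
Rounded to 4 decimal places: x = -4.4000, theta = 0.2000

Answer: -4.4000 0.2000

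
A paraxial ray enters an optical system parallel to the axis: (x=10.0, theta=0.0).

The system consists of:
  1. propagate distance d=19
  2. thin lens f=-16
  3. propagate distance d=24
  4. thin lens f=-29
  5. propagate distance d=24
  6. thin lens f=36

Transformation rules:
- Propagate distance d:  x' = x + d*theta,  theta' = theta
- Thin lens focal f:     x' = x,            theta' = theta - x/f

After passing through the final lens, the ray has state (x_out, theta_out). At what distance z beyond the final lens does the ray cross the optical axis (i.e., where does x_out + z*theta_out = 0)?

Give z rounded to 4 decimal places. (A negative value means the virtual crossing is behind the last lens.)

Answer: 305.3494

Derivation:
Initial: x=10.0000 theta=0.0000
After 1 (propagate distance d=19): x=10.0000 theta=0.0000
After 2 (thin lens f=-16): x=10.0000 theta=0.6250
After 3 (propagate distance d=24): x=25.0000 theta=0.6250
After 4 (thin lens f=-29): x=25.0000 theta=345/232 (≈1.4871)
After 5 (propagate distance d=24): x=1760/29 (≈60.6897) theta=345/232 (≈1.4871)
After 6 (thin lens f=36): x=1760/29 (≈60.6897) theta=-415/2088 (≈-0.1988)
z_focus = -x_out/theta_out = -(1760/29)/(-415/2088) = 25344/83 ≈ 305.3494
Rounded to 4 decimal places: z = 305.3494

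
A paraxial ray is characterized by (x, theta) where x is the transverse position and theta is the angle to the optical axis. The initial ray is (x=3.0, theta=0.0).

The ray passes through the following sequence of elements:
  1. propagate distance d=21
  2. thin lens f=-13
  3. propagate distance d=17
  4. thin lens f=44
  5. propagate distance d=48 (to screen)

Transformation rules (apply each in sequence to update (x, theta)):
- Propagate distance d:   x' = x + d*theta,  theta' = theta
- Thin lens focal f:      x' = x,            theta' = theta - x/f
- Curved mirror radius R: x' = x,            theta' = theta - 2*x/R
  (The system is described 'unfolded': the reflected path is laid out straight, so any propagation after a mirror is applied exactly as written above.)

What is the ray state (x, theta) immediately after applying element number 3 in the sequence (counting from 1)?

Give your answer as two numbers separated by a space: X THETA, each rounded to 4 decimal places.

Initial: x=3.0000 theta=0.0000
After 1 (propagate distance d=21): x=3.0000 theta=0.0000
After 2 (thin lens f=-13): x=3.0000 theta=3/13 (≈0.2308)
After 3 (propagate distance d=17): x=90/13 (≈6.9231) theta=3/13 (≈0.2308)
Rounded to 4 decimal places: x = 6.9231, theta = 0.2308

Answer: 6.9231 0.2308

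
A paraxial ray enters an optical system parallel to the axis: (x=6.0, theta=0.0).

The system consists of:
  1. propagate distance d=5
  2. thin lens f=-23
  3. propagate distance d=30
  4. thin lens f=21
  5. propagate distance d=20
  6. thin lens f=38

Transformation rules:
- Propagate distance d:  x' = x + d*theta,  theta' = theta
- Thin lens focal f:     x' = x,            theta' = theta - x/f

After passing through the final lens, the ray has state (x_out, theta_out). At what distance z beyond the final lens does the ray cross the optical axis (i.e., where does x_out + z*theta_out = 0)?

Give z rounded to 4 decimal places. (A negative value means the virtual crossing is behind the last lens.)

Answer: 10.6418

Derivation:
Initial: x=6.0000 theta=0.0000
After 1 (propagate distance d=5): x=6.0000 theta=0.0000
After 2 (thin lens f=-23): x=6.0000 theta=6/23 (≈0.2609)
After 3 (propagate distance d=30): x=318/23 (≈13.8261) theta=6/23 (≈0.2609)
After 4 (thin lens f=21): x=318/23 (≈13.8261) theta=-64/161 (≈-0.3975)
After 5 (propagate distance d=20): x=946/161 (≈5.8758) theta=-64/161 (≈-0.3975)
After 6 (thin lens f=38): x=946/161 (≈5.8758) theta=-1689/3059 (≈-0.5521)
z_focus = -x_out/theta_out = -(946/161)/(-1689/3059) = 17974/1689 ≈ 10.6418
Rounded to 4 decimal places: z = 10.6418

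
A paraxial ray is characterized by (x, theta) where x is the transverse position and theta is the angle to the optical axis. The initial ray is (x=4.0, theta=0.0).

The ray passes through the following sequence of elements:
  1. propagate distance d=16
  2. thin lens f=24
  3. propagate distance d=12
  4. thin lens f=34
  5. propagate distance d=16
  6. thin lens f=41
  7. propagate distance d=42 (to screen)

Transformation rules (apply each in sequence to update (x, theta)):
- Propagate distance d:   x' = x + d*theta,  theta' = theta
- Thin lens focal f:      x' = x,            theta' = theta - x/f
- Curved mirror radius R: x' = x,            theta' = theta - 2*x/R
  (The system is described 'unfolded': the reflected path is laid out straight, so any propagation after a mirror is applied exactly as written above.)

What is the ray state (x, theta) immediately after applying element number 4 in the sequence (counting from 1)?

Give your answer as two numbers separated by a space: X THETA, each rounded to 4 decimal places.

Initial: x=4.0000 theta=0.0000
After 1 (propagate distance d=16): x=4.0000 theta=0.0000
After 2 (thin lens f=24): x=4.0000 theta=-1/6 (≈-0.1667)
After 3 (propagate distance d=12): x=2.0000 theta=-1/6 (≈-0.1667)
After 4 (thin lens f=34): x=2.0000 theta=-23/102 (≈-0.2255)
Rounded to 4 decimal places: x = 2.0000, theta = -0.2255

Answer: 2.0000 -0.2255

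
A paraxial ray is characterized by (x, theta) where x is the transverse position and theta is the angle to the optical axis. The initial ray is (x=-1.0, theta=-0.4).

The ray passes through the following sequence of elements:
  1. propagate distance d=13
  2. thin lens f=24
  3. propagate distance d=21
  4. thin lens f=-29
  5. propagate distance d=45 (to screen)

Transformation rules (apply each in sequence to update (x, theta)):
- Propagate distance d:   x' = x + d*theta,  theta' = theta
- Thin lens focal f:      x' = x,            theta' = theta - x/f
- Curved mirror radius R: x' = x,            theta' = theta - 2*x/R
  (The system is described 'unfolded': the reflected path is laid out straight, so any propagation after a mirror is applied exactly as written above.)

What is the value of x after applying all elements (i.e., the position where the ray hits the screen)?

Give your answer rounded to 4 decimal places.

Answer: -29.7871

Derivation:
Initial: x=-1.0000 theta=-0.4000
After 1 (propagate distance d=13): x=-6.2000 theta=-0.4000
After 2 (thin lens f=24): x=-6.2000 theta=-17/120 (≈-0.1417)
After 3 (propagate distance d=21): x=-9.1750 theta=-17/120 (≈-0.1417)
After 4 (thin lens f=-29): x=-9.1750 theta=-797/1740 (≈-0.4580)
After 5 (propagate distance d=45 (to screen)): x=-34553/1160 (≈-29.7871) theta=-797/1740 (≈-0.4580)
Rounded to 4 decimal places: x = -29.7871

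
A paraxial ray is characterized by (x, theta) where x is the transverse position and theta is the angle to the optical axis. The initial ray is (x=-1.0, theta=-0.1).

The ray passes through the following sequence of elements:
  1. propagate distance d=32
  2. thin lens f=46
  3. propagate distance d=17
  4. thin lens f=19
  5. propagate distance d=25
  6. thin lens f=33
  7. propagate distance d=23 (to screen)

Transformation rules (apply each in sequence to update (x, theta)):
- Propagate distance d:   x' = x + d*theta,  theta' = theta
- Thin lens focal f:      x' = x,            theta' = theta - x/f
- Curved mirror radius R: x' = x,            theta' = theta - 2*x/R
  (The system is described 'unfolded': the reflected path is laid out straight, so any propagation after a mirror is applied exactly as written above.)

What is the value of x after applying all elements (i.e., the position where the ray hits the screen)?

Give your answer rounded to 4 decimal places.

Answer: 5.4133

Derivation:
Initial: x=-1.0000 theta=-0.1000
After 1 (propagate distance d=32): x=-4.2000 theta=-0.1000
After 2 (thin lens f=46): x=-4.2000 theta=-1/115 (≈-0.0087)
After 3 (propagate distance d=17): x=-100/23 (≈-4.3478) theta=-1/115 (≈-0.0087)
After 4 (thin lens f=19): x=-100/23 (≈-4.3478) theta=481/2185 (≈0.2201)
After 5 (propagate distance d=25): x=505/437 (≈1.1556) theta=481/2185 (≈0.2201)
After 6 (thin lens f=33): x=505/437 (≈1.1556) theta=13348/72105 (≈0.1851)
After 7 (propagate distance d=23 (to screen)): x=390329/72105 (≈5.4133) theta=13348/72105 (≈0.1851)
Rounded to 4 decimal places: x = 5.4133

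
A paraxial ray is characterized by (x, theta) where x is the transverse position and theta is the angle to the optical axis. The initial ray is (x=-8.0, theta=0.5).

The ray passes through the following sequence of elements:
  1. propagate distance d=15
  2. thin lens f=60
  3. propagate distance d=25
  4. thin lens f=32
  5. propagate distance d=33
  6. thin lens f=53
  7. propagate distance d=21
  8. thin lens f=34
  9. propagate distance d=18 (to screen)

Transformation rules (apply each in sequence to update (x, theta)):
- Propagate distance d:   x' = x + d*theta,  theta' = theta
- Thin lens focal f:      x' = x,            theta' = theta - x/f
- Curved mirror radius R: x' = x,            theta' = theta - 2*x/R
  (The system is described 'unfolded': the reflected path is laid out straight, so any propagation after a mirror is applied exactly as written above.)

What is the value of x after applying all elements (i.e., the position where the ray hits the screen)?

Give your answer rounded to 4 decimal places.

Initial: x=-8.0000 theta=0.5000
After 1 (propagate distance d=15): x=-0.5000 theta=0.5000
After 2 (thin lens f=60): x=-0.5000 theta=61/120 (≈0.5083)
After 3 (propagate distance d=25): x=293/24 (≈12.2083) theta=61/120 (≈0.5083)
After 4 (thin lens f=32): x=293/24 (≈12.2083) theta=487/3840 (≈0.1268)
After 5 (propagate distance d=33): x=62951/3840 (≈16.3935) theta=487/3840 (≈0.1268)
After 6 (thin lens f=53): x=62951/3840 (≈16.3935) theta=-619/3392 (≈-0.1825)
After 7 (propagate distance d=21): x=2556463/203520 (≈12.5612) theta=-619/3392 (≈-0.1825)
After 8 (thin lens f=34): x=2556463/203520 (≈12.5612) theta=-3819223/6919680 (≈-0.5519)
After 9 (propagate distance d=18 (to screen)): x=567929/216240 (≈2.6264) theta=-3819223/6919680 (≈-0.5519)
Rounded to 4 decimal places: x = 2.6264

Answer: 2.6264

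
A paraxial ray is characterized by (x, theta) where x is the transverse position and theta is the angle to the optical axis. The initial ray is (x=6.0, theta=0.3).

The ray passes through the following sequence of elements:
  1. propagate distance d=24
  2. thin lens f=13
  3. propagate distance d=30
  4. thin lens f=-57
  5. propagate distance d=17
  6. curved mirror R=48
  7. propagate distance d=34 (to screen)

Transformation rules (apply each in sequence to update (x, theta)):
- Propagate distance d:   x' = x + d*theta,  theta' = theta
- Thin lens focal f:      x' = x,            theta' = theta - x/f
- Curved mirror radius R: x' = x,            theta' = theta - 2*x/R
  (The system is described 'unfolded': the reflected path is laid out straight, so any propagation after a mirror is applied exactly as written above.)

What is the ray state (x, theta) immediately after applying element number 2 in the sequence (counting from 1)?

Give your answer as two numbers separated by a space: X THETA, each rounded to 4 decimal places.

Initial: x=6.0000 theta=0.3000
After 1 (propagate distance d=24): x=13.2000 theta=0.3000
After 2 (thin lens f=13): x=13.2000 theta=-93/130 (≈-0.7154)
Rounded to 4 decimal places: x = 13.2000, theta = -0.7154

Answer: 13.2000 -0.7154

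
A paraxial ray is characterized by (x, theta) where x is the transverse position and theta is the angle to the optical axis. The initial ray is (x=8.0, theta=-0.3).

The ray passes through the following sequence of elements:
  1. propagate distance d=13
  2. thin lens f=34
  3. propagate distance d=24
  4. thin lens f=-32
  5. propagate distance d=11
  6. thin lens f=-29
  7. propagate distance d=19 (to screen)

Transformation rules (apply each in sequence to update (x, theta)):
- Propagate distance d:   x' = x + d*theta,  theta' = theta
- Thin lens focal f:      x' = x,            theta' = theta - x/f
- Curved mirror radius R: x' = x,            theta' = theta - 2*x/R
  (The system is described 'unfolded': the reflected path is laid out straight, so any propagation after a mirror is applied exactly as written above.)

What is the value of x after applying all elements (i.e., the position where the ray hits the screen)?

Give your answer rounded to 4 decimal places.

Initial: x=8.0000 theta=-0.3000
After 1 (propagate distance d=13): x=4.1000 theta=-0.3000
After 2 (thin lens f=34): x=4.1000 theta=-143/340 (≈-0.4206)
After 3 (propagate distance d=24): x=-1019/170 (≈-5.9941) theta=-143/340 (≈-0.4206)
After 4 (thin lens f=-32): x=-1019/170 (≈-5.9941) theta=-3307/5440 (≈-0.6079)
After 5 (propagate distance d=11): x=-13797/1088 (≈-12.6811) theta=-3307/5440 (≈-0.6079)
After 6 (thin lens f=-29): x=-13797/1088 (≈-12.6811) theta=-20611/19720 (≈-1.0452)
After 7 (propagate distance d=19 (to screen)): x=-5133437/157760 (≈-32.5395) theta=-20611/19720 (≈-1.0452)
Rounded to 4 decimal places: x = -32.5395

Answer: -32.5395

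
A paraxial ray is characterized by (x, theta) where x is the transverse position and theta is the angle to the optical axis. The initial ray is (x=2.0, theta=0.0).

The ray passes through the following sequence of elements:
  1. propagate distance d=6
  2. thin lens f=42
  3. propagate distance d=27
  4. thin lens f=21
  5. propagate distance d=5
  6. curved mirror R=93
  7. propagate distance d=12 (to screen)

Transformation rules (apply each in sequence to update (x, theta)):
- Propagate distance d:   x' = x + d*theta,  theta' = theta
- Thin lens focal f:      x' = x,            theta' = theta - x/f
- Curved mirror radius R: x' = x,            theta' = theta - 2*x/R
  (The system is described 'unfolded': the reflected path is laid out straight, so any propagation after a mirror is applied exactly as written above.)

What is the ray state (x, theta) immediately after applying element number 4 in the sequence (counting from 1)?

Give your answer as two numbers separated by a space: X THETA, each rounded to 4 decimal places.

Answer: 0.7143 -0.0816

Derivation:
Initial: x=2.0000 theta=0.0000
After 1 (propagate distance d=6): x=2.0000 theta=0.0000
After 2 (thin lens f=42): x=2.0000 theta=-1/21 (≈-0.0476)
After 3 (propagate distance d=27): x=5/7 (≈0.7143) theta=-1/21 (≈-0.0476)
After 4 (thin lens f=21): x=5/7 (≈0.7143) theta=-4/49 (≈-0.0816)
Rounded to 4 decimal places: x = 0.7143, theta = -0.0816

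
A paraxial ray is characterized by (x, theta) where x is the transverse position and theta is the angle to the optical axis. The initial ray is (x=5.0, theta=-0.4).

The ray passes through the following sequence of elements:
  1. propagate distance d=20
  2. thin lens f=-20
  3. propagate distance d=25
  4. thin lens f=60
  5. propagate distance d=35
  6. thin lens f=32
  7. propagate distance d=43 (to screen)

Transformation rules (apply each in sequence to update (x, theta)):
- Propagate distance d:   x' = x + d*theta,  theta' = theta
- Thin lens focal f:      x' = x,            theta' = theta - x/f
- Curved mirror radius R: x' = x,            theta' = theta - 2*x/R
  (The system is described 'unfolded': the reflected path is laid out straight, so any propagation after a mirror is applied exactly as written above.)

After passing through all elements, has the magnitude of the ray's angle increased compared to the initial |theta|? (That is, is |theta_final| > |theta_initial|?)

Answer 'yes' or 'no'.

Initial: x=5.0000 theta=-0.4000
After 1 (propagate distance d=20): x=-3.0000 theta=-0.4000
After 2 (thin lens f=-20): x=-3.0000 theta=-0.5500
After 3 (propagate distance d=25): x=-16.7500 theta=-0.5500
After 4 (thin lens f=60): x=-16.7500 theta=-13/48 (≈-0.2708)
After 5 (propagate distance d=35): x=-1259/48 (≈-26.2292) theta=-13/48 (≈-0.2708)
After 6 (thin lens f=32): x=-1259/48 (≈-26.2292) theta=281/512 (≈0.5488)
After 7 (propagate distance d=43 (to screen)): x=-4039/1536 (≈-2.6296) theta=281/512 (≈0.5488)
|theta_initial|=0.4000 |theta_final|=281/512 (≈0.5488) -> increased

Answer: yes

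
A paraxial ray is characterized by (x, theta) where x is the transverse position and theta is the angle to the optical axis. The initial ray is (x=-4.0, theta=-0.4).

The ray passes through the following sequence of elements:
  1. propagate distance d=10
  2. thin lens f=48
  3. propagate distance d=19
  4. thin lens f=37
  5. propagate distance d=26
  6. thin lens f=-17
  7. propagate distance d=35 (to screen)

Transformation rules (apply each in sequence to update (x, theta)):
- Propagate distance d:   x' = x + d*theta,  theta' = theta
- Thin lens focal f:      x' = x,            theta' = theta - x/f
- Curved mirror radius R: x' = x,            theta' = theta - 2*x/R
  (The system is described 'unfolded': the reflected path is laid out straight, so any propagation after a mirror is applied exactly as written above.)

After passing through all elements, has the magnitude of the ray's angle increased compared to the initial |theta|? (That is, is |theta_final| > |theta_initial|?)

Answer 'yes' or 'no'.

Initial: x=-4.0000 theta=-0.4000
After 1 (propagate distance d=10): x=-8.0000 theta=-0.4000
After 2 (thin lens f=48): x=-8.0000 theta=-7/30 (≈-0.2333)
After 3 (propagate distance d=19): x=-373/30 (≈-12.4333) theta=-7/30 (≈-0.2333)
After 4 (thin lens f=37): x=-373/30 (≈-12.4333) theta=19/185 (≈0.1027)
After 5 (propagate distance d=26): x=-10837/1110 (≈-9.7631) theta=19/185 (≈0.1027)
After 6 (thin lens f=-17): x=-10837/1110 (≈-9.7631) theta=-8899/18870 (≈-0.4716)
After 7 (propagate distance d=35 (to screen)): x=-247847/9435 (≈-26.2689) theta=-8899/18870 (≈-0.4716)
|theta_initial|=0.4000 |theta_final|=8899/18870 (≈0.4716) -> increased

Answer: yes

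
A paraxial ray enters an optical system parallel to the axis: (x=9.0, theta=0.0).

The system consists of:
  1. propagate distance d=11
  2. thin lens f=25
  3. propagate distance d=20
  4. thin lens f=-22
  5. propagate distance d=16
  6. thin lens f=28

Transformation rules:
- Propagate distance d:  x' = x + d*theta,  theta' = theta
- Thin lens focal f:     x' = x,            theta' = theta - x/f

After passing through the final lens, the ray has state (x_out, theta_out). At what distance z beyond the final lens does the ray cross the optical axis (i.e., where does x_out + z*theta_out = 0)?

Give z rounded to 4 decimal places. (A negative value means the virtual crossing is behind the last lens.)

Initial: x=9.0000 theta=0.0000
After 1 (propagate distance d=11): x=9.0000 theta=0.0000
After 2 (thin lens f=25): x=9.0000 theta=-0.3600
After 3 (propagate distance d=20): x=1.8000 theta=-0.3600
After 4 (thin lens f=-22): x=1.8000 theta=-153/550 (≈-0.2782)
After 5 (propagate distance d=16): x=-729/275 (≈-2.6509) theta=-153/550 (≈-0.2782)
After 6 (thin lens f=28): x=-729/275 (≈-2.6509) theta=-1413/7700 (≈-0.1835)
z_focus = -x_out/theta_out = -(-729/275)/(-1413/7700) = -2268/157 ≈ -14.4459
Rounded to 4 decimal places: z = -14.4459

Answer: -14.4459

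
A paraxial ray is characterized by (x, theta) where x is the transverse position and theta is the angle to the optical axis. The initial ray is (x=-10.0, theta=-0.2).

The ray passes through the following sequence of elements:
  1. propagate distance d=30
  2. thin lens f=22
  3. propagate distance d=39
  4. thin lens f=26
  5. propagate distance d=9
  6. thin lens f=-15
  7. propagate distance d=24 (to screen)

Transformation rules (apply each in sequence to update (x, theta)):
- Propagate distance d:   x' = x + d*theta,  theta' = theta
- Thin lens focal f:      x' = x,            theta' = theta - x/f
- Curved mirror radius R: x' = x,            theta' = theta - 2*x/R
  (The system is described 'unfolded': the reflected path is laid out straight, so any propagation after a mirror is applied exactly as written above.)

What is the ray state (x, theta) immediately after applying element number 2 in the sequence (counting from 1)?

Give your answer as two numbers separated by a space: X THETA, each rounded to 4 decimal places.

Initial: x=-10.0000 theta=-0.2000
After 1 (propagate distance d=30): x=-16.0000 theta=-0.2000
After 2 (thin lens f=22): x=-16.0000 theta=29/55 (≈0.5273)
Rounded to 4 decimal places: x = -16.0000, theta = 0.5273

Answer: -16.0000 0.5273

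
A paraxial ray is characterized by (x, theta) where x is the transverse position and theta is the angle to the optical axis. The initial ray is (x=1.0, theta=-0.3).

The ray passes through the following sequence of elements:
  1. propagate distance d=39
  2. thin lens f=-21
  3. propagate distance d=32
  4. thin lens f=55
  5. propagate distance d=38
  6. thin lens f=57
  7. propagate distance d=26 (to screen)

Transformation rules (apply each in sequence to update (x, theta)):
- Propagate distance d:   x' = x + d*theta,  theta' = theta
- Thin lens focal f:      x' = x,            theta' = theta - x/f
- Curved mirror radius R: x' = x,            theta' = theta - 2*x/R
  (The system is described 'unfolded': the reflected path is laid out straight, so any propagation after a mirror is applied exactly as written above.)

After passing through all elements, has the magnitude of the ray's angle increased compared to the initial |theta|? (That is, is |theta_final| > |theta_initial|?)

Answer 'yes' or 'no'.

Answer: yes

Derivation:
Initial: x=1.0000 theta=-0.3000
After 1 (propagate distance d=39): x=-10.7000 theta=-0.3000
After 2 (thin lens f=-21): x=-10.7000 theta=-17/21 (≈-0.8095)
After 3 (propagate distance d=32): x=-7687/210 (≈-36.6048) theta=-17/21 (≈-0.8095)
After 4 (thin lens f=55): x=-7687/210 (≈-36.6048) theta=-1663/11550 (≈-0.1440)
After 5 (propagate distance d=38): x=-161993/3850 (≈-42.0761) theta=-1663/11550 (≈-0.1440)
After 6 (thin lens f=57): x=-161993/3850 (≈-42.0761) theta=9314/15675 (≈0.5942)
After 7 (propagate distance d=26 (to screen)): x=-1168661/43890 (≈-26.6270) theta=9314/15675 (≈0.5942)
|theta_initial|=0.3000 |theta_final|=9314/15675 (≈0.5942) -> increased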